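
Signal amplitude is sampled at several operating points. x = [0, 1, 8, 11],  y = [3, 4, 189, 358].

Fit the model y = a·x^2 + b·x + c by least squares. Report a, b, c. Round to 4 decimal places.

a = 3.0171, b = -0.8563, c = 2.4857

With design matrix A, AᵀA = [[18738, 1844, 186]; [1844, 186, 20]; [186, 20, 4]] and Aᵀy = [55418, 5454, 554]ᵀ.
Row-reducing yields a = 48663/16129, b = -13811/16129, c = 40092/16129.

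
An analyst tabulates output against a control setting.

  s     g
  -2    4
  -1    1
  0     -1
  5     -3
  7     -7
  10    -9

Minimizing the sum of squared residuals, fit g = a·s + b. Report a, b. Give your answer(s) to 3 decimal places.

AᵀA·[a, b]ᵀ = Aᵀg reads: 179·a + 19·b = -163;  19·a + 6·b = -15.
Eliminating b: 6·(row 1) − 19·(row 2) gives 713·a = 6·(-163) − 19·(-15) = -693, so a = -693/713.
Then b = ((-15) − 19·(-693/713))/6 = 412/713.

a = -0.972, b = 0.578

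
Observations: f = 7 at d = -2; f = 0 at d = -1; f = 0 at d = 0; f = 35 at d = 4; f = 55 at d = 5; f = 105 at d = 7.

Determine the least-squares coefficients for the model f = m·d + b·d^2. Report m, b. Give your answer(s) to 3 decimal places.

Normal-equation sums: Σd·d = 95, Σd·d^2 = 523, Σd^2·d^2 = 3299.
Moment sums: Σd·f = 1136, Σd^2·f = 7108.
So AᵀA·[m, b]ᵀ = Aᵀf: [[95, 523]; [523, 3299]]·[m, b]ᵀ = [1136, 7108]ᵀ.
Eliminating b: 3299·(row 1) − 523·(row 2) gives 39876·m = 3299·1136 − 523·7108 = 30180, so m = 2515/3323.
Then b = (7108 − 523·(2515/3323))/3299 = 6761/3323.

m = 0.757, b = 2.035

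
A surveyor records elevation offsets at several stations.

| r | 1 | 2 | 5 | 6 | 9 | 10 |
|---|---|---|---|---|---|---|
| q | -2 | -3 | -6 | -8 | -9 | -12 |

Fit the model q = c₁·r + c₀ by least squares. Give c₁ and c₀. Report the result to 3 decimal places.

From the data, Σr·r = 247, Σr = 33, Σ1 = 6.
Right-hand side: Σr·q = -287, Σq = -40.
So XᵀX·[c₁, c₀]ᵀ = Xᵀq: [[247, 33]; [33, 6]]·[c₁, c₀]ᵀ = [-287, -40]ᵀ.
Δ = 247·6 − 33² = 393.
c₁ = ((-287)·6 − 33·(-40))/393 = -134/131; c₀ = (247·(-40) − 33·(-287))/393 = -409/393.

c₁ = -1.023, c₀ = -1.041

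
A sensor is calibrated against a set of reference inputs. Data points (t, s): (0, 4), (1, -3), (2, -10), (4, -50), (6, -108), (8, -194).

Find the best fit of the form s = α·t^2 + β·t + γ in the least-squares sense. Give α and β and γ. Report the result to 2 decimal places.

α = -2.90, β = -1.36, γ = 3.08

Sums needed: Σt^2·t^2 = 5665, Σt^2·t = 801, Σt^2 = 121, Σt·t = 121, Σt = 21, Σ1 = 6.
Right-hand side: Σt^2·s = -17147, Σt·s = -2423, Σs = -361.
Normal equations: [[5665, 801, 121]; [801, 121, 21]; [121, 21, 6]]·[α, β, γ]ᵀ = [-17147, -2423, -361]ᵀ.
Inverting the 3×3 Gram matrix, [α, β, γ]ᵀ = [-9289/3202, -21697/16010, 24656/8005]ᵀ.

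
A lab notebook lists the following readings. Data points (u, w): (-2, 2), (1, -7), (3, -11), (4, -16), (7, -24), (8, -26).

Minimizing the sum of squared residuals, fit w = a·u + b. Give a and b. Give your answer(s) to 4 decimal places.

a = -2.8345, b = -3.7458

Entries of AᵀA: Σu·u = 143, Σu = 21, Σ1 = 6.
For Aᵀw: Σu·w = -484, Σw = -82.
So AᵀA·[a, b]ᵀ = Aᵀw: [[143, 21]; [21, 6]]·[a, b]ᵀ = [-484, -82]ᵀ.
det = 143·6 − 21² = 417.
a = ((-484)·6 − 21·(-82))/417 = -394/139; b = (143·(-82) − 21·(-484))/417 = -1562/417.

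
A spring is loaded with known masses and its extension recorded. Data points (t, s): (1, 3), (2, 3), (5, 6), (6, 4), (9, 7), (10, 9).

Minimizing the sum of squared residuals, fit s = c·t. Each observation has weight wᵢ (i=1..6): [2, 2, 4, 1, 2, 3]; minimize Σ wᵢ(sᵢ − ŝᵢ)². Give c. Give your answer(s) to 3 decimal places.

c = 0.918

Compute the Gram sums: Σwᵢ·t·t = 608.
Right-hand side: Σwᵢ·t·s = 558.
Hence c = 558 / 608 ≈ 0.917763.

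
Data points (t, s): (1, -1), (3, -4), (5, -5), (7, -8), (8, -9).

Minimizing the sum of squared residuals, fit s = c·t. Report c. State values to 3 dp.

c = -1.122

Normal-equation sums: Σt·t = 148.
For Xᵀs: Σt·s = -166.
XᵀX·[c]ᵀ = Xᵀs becomes [[148]]·[c]ᵀ = [-166]ᵀ.
Hence c = -166 / 148 ≈ -1.12162.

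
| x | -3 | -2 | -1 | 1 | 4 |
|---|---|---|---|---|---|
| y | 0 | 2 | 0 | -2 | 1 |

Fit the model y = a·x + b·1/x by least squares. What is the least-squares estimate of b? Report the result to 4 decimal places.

b = -1.5010

Sums needed: Σx·x = 31, Σx·1/x = 5, Σ1/x·1/x = 349/144.
Moment sums: Σx·y = -2, Σ1/x·y = -11/4.
Eliminating b: (349/144)·(row 1) − 5·(row 2) gives (7219/144)·a = (349/144)·(-2) − 5·(-11/4) = 641/72, so a = 1282/7219.
Then b = ((-11/4) − 5·(1282/7219))/(349/144) = -10836/7219.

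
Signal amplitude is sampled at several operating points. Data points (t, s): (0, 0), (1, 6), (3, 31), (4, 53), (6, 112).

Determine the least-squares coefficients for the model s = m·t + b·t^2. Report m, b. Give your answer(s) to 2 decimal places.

The normal system AᵀA·[m, b]ᵀ = Aᵀs is [[62, 308]; [308, 1634]]·[m, b]ᵀ = [983, 5165]ᵀ.
Determinant 62·1634 − 308² = 6444.
m = (983·1634 − 308·5165)/6444 = 2567/1074; b = (62·5165 − 308·983)/6444 = 2911/1074.

m = 2.39, b = 2.71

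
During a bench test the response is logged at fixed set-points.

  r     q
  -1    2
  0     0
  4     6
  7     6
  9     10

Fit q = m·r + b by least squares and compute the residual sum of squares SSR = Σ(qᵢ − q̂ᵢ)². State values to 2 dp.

SSR = 8.07

Forming XᵀX = [[147, 19]; [19, 5]] and Xᵀq = [154, 24]ᵀ gives XᵀX·[m, b]ᵀ = Xᵀq.
Δ = 147·5 − 19² = 374.
m = (154·5 − 19·24)/374 = 157/187; b = (147·24 − 19·154)/374 = 301/187.
Residuals: 230/187, -301/187, 193/187, -278/187, 156/187; SSR = 1510/187.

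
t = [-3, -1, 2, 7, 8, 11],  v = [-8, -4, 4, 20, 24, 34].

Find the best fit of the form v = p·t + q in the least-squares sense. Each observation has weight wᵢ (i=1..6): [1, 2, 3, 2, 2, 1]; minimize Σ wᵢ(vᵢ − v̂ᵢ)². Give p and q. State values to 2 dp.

p = 3.07, q = -0.99

AᵀWA·[p, q]ᵀ = AᵀWv reads: 370·p + 42·q = 1094;  42·p + 11·q = 118.
(Σwᵢ·t·t = 370, Σwᵢ·t = 42, Σwᵢ·1 = 11, Σwᵢ·t·v = 1094, Σwᵢ·v = 118.)
Determinant 370·11 − 42² = 2306.
p = (1094·11 − 42·118)/2306 = 3539/1153; q = (370·118 − 42·1094)/2306 = -1144/1153.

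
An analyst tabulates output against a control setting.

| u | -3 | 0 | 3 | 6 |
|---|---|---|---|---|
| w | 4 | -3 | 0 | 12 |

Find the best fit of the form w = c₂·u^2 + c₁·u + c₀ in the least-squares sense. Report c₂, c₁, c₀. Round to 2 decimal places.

c₂ = 0.53, c₁ = -0.68, c₀ = -2.85

Sums needed: Σu^2·u^2 = 1458, Σu^2·u = 216, Σu^2 = 54, Σu·u = 54, Σu = 6, Σ1 = 4.
Right-hand side: Σu^2·w = 468, Σu·w = 60, Σw = 13.
Solving the 3×3 system (Gaussian elimination) gives c₂ = 19/36, c₁ = -41/60, c₀ = -57/20.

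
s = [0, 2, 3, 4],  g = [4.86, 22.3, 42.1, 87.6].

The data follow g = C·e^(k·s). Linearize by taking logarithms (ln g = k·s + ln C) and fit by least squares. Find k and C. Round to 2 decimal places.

Let Y = ln g. Fitting Y = k·s + ln C by least squares:
Σs = 9.0000, Σ(s)² = 29.0000, Σln g = 12.8985, Σs·ln g = 35.3204.
Equations: 29.0000·k + 9.0000·ln C = 35.3204;  9.0000·k + 4·ln C = 12.8985.
Δ = 29.0000·4 − (9.0000)² = 35.0000; k = (35.3204·4 − 9.0000·12.8985)/35.0000 = 0.71988, ln C = (29.0000·12.8985 − 9.0000·35.3204)/35.0000 = 1.60489, so C = exp(1.60489) = 4.97732.

k = 0.72, C = 4.98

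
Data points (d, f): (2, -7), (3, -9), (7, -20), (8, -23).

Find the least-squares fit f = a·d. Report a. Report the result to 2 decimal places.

The normal system MᵀM·[a]ᵀ = Mᵀf is [[126]]·[a]ᵀ = [-365]ᵀ.
a = (-365)/126 = -2.89683.

a = -2.90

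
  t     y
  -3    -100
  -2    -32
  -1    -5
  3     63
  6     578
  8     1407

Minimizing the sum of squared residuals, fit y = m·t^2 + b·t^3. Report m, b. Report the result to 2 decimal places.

m = -1.98, b = 3.00

Entries of MᵀM: Σt^2·t^2 = 5571, Σt^2·t^3 = 40511, Σt^3·t^3 = 310323.
Right-hand side: Σt^2·y = 110390, Σt^3·y = 849894.
Eliminating b: 310323·(row 1) − 40511·(row 2) gives 87668312·m = 310323·110390 − 40511·849894 = -173499864, so m = -21687483/10958539.
Then b = (849894 − 40511·(-21687483/10958539))/310323 = 32843773/10958539.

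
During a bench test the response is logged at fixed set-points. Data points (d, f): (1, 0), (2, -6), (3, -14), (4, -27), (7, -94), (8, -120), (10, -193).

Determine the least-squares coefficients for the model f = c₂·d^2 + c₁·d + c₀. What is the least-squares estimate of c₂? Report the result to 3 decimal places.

Compute the Gram sums: Σd^2·d^2 = 16851, Σd^2·d = 1955, Σd^2 = 243, Σd·d = 243, Σd = 35, Σ1 = 7.
For Mᵀf: Σd^2·f = -32168, Σd·f = -3710, Σf = -454.
So MᵀM·[c₂, c₁, c₀]ᵀ = Mᵀf: [[16851, 1955, 243]; [1955, 243, 35]; [243, 35, 7]]·[c₂, c₁, c₀]ᵀ = [-32168, -3710, -454]ᵀ.
Solving the 3×3 system (Gaussian elimination) gives c₂ = -43859/21568, c₁ = 20555/21568, c₀ = 2615/2696.

c₂ = -2.034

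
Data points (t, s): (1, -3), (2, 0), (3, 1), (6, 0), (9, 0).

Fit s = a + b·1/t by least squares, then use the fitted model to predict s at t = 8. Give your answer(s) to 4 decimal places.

ŝ = 0.6622

Normal-equation sums: Σ1 = 5, Σ1/t = 19/9, Σ1/t·1/t = 227/162.
Right-hand side: Σs = -2, Σ1/t·s = -8/3.
So AᵀA·[a, b]ᵀ = Aᵀs: [[5, 19/9]; [19/9, 227/162]]·[a, b]ᵀ = [-2, -8/3]ᵀ.
Eliminating b: (227/162)·(row 1) − (19/9)·(row 2) gives (413/162)·a = (227/162)·(-2) − (19/9)·(-8/3) = 229/81, so a = 458/413.
Then b = ((-8/3) − (19/9)·(458/413))/(227/162) = -1476/413.
At t = 8: ŝ = (458/413)·(1) + (-1476/413)·(1/8) = 547/826.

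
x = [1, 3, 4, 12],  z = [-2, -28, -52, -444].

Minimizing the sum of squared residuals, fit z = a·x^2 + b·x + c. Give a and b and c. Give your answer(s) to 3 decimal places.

a = -2.960, b = -1.725, c = 2.927

From the data, Σx^2·x^2 = 21074, Σx^2·x = 1820, Σx^2 = 170, Σx·x = 170, Σx = 20, Σ1 = 4.
Moment sums: Σx^2·z = -65022, Σx·z = -5622, Σz = -526.
Normal equations: [[21074, 1820, 170]; [1820, 170, 20]; [170, 20, 4]]·[a, b, c]ᵀ = [-65022, -5622, -526]ᵀ.
Inverting the 3×3 Gram matrix, [a, b, c]ᵀ = [-2815/951, -8203/4755, 928/317]ᵀ.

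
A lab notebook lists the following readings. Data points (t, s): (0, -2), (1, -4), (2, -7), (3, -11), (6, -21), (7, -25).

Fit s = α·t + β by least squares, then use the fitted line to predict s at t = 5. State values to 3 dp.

The normal equations are: 99·α + 19·β = -352;  19·α + 6·β = -70.
(Σt·t = 99, Σt = 19, Σ1 = 6, Σt·s = -352, Σs = -70.)
Determinant 99·6 − 19² = 233.
α = ((-352)·6 − 19·(-70))/233 = -782/233; β = (99·(-70) − 19·(-352))/233 = -242/233.
At t = 5: ŝ = (-782/233)·(5) + (-242/233)·(1) = -4152/233.

ŝ = -17.820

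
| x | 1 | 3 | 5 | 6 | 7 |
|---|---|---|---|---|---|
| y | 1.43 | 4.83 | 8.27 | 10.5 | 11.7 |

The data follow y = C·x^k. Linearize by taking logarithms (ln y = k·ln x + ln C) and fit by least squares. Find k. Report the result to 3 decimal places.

k = 1.092

Linearized form: ln y = k·ln x + ln C. From the 5 transformed points,
Sums: Σln x = 6.4457, Σ(ln x)² = 10.7942, Σln y = 8.8561, Σln x·ln y = 14.1295.
Normal system: [[10.7942, 6.4457]; [6.4457, 5]]·[k, ln C]ᵀ = [14.1295, 8.8561]ᵀ.
Solving (det = 12.4237): k = 1.09175, ln C = 0.36380.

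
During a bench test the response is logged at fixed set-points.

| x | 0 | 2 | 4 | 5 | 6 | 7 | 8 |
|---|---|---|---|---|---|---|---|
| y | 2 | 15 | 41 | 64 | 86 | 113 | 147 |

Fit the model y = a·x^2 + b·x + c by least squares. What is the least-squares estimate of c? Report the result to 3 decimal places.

Entries of AᵀA: Σx^2·x^2 = 8690, Σx^2·x = 1268, Σx^2 = 194, Σx·x = 194, Σx = 32, Σ1 = 7.
Right-hand side: Σx^2·y = 20357, Σx·y = 2997, Σy = 468.
Normal equations: [[8690, 1268, 194]; [1268, 194, 32]; [194, 32, 7]]·[a, b, c]ᵀ = [20357, 2997, 468]ᵀ.
Row-reducing yields a = 89581/44898, b = 91379/44898, c = 2413/1069.

c = 2.257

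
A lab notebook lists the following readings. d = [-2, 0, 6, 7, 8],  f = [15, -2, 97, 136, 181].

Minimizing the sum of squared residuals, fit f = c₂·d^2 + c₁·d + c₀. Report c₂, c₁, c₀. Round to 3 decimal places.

The normal system XᵀX·[c₂, c₁, c₀]ᵀ = Xᵀf is [[7809, 1063, 153]; [1063, 153, 19]; [153, 19, 5]]·[c₂, c₁, c₀]ᵀ = [21800, 2952, 427]ᵀ.
Row-reducing yields c₂ = 81815/25924, c₁ = -61123/25924, c₀ = -28681/12962.

c₂ = 3.156, c₁ = -2.358, c₀ = -2.213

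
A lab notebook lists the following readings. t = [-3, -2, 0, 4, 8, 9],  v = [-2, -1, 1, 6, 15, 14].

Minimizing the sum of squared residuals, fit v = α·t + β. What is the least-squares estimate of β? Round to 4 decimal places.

Setting ∂/∂α … = 0 gives: 174·α + 16·β = 278;  16·α + 6·β = 33.
Δ = 174·6 − 16² = 788.
α = (278·6 − 16·33)/788 = 285/197; β = (174·33 − 16·278)/788 = 647/394.

β = 1.6421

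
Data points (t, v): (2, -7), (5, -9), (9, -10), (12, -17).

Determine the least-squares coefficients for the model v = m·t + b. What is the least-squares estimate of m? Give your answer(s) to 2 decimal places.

m = -0.90

The normal system MᵀM·[m, b]ᵀ = Mᵀv is [[254, 28]; [28, 4]]·[m, b]ᵀ = [-353, -43]ᵀ.
Eliminating b: 4·(row 1) − 28·(row 2) gives 232·m = 4·(-353) − 28·(-43) = -208, so m = -26/29.
Then b = ((-43) − 28·(-26/29))/4 = -519/116.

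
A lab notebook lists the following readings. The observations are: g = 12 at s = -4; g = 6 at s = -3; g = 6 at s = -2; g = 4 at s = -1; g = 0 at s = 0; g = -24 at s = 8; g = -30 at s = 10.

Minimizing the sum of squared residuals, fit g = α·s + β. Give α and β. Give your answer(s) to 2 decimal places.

Forming AᵀA = [[194, 8]; [8, 7]] and Aᵀg = [-574, -26]ᵀ gives AᵀA·[α, β]ᵀ = Aᵀg.
Δ = 194·7 − 8² = 1294.
α = ((-574)·7 − 8·(-26))/1294 = -1905/647; β = (194·(-26) − 8·(-574))/1294 = -226/647.

α = -2.94, β = -0.35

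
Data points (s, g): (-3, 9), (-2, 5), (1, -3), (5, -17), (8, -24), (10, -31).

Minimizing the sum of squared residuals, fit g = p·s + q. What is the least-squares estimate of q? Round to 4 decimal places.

AᵀA·[p, q]ᵀ = Aᵀg reads: 203·p + 19·q = -627;  19·p + 6·q = -61.
det = 203·6 − 19² = 857.
p = ((-627)·6 − 19·(-61))/857 = -2603/857; q = (203·(-61) − 19·(-627))/857 = -470/857.

q = -0.5484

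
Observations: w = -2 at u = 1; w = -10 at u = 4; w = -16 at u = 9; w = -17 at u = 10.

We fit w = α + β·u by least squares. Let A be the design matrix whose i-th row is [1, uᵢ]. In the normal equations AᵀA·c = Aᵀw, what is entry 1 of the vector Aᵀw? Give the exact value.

Entry 1 ↔ basis 1, so (Aᵀw)_{1} = Σᵢ wᵢ = (1)·(-2) + (1)·(-10) + (1)·(-16) + (1)·(-17) = -45.

-45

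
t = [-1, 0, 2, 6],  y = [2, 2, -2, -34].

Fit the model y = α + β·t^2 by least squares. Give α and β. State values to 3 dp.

With design matrix M, MᵀM = [[4, 41]; [41, 1313]] and Mᵀy = [-32, -1230]ᵀ.
Eliminating β: 1313·(row 1) − 41·(row 2) gives 3571·α = 1313·(-32) − 41·(-1230) = 8414, so α = 8414/3571.
Then β = ((-1230) − 41·(8414/3571))/1313 = -3608/3571.

α = 2.356, β = -1.010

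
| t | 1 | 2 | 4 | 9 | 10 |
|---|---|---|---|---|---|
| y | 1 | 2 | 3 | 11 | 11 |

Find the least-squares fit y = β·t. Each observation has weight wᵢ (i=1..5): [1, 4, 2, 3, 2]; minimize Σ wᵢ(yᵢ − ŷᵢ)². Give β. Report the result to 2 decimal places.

Setting ∂/∂β … = 0 gives: 492·β = 558.
(Σwᵢ·t·t = 492, Σwᵢ·t·y = 558.)
β = 558/492 = 1.13415.

β = 1.13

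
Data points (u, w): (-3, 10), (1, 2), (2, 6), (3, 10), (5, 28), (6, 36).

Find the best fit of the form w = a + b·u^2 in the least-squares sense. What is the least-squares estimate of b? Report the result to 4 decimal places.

b = 0.9892

Normal-equation sums: Σ1 = 6, Σu^2 = 84, Σu^2·u^2 = 2100.
For Aᵀw: Σw = 92, Σu^2·w = 2202.
Δ = 6·2100 − 84² = 5544.
a = (92·2100 − 84·2202)/5544 = 49/33; b = (6·2202 − 84·92)/5544 = 457/462.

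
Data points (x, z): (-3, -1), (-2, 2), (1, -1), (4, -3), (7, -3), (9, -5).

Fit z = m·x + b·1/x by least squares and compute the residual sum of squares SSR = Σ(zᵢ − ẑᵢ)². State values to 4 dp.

SSR = 8.8695

Sums needed: Σx·x = 160, Σx·1/x = 6, Σ1/x·1/x = 92485/63504.
Moment sums: Σx·z = -80, Σ1/x·z = -857/252.
MᵀM·[m, b]ᵀ = Mᵀz becomes [[160, 6]; [6, 92485/63504]]·[m, b]ᵀ = [-80, -857/252]ᵀ.
Δ = 160·(92485/63504) − 6² = 781966/3969.
m = ((-80)·(92485/63504) − 6·(-857/252))/(781966/3969) = -762877/1563932; b = (160·(-857/252) − 6·(-80))/(781966/3969) = -127260/390983.
Residuals: -4022243/1563932, 39635/45998, -292015/1563932, -378257/390983, 721063/1563932, -897207/1563932; SSR = 3467842/390983.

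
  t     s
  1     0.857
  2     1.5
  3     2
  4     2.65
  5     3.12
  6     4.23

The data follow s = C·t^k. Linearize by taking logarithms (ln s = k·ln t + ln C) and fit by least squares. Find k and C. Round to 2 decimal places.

k = 0.85, C = 0.83

With ln sᵢ as the transformed response and ln tᵢ as the regressor:
Sums: Σln t = 6.5793, Σ(ln t)² = 9.4099, Σln s = 4.4989, Σln t·ln s = 6.8089.
Normal system: [[9.4099, 6.5793]; [6.5793, 6]]·[k, ln C]ᵀ = [6.8089, 4.4989]ᵀ.
Slope k = (n·Σln t·ln s − Σln t·Σln s)/(n·Σ(ln t)² − (Σln t)²) = (6·6.8089 − 6.5793·4.4989)/13.1729 = 0.85435; ln C = (Σln s − k·Σln t)/n = -0.18701, so C = exp(-0.18701) = 0.82943.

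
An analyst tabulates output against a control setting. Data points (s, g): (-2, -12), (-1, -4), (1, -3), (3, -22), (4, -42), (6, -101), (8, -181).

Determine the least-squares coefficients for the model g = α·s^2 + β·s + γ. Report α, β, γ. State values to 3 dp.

The normal system MᵀM·[α, β, γ]ᵀ = Mᵀg is [[5747, 811, 131]; [811, 131, 19]; [131, 19, 7]]·[α, β, γ]ᵀ = [-16145, -2263, -365]ᵀ.
Row-reducing yields α = -46779/15848, β = 14369/15848, γ = 5037/7924.

α = -2.952, β = 0.907, γ = 0.636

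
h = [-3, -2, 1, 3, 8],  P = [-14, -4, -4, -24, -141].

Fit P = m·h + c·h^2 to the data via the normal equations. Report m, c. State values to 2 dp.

m = -1.65, c = -2.00

Setting ∂/∂m … = 0 gives: 87·m + 505·c = -1154;  505·m + 4275·c = -9386.
Eliminating c: 4275·(row 1) − 505·(row 2) gives 116900·m = 4275·(-1154) − 505·(-9386) = -193420, so m = -9671/5845.
Then c = ((-9386) − 505·(-9671/5845))/4275 = -58453/29225.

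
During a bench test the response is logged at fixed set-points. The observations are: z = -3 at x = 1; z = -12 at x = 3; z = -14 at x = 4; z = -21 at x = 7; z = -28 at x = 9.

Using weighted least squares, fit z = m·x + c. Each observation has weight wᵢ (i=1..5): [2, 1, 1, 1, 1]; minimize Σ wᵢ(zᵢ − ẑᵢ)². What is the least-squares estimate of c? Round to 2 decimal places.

c = -0.92

From the data, Σwᵢ·x·x = 157, Σwᵢ·x = 25, Σwᵢ·1 = 6.
For MᵀWz: Σwᵢ·x·z = -497, Σwᵢ·z = -81.
det = 157·6 − 25² = 317.
m = ((-497)·6 − 25·(-81))/317 = -957/317; c = (157·(-81) − 25·(-497))/317 = -292/317.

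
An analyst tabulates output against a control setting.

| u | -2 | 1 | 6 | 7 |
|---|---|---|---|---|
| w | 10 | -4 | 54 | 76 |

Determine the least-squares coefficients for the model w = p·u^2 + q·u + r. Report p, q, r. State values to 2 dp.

The normal system MᵀM·[p, q, r]ᵀ = Mᵀw is [[3714, 552, 90]; [552, 90, 12]; [90, 12, 4]]·[p, q, r]ᵀ = [5704, 832, 136]ᵀ.
Solving the 3×3 system (Gaussian elimination) gives p = 3868/1947, q = -4912/1947, r = -2032/649.

p = 1.99, q = -2.52, r = -3.13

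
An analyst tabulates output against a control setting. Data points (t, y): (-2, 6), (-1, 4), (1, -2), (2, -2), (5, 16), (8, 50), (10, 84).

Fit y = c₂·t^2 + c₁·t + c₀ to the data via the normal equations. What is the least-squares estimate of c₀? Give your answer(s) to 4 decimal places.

Normal-equation sums: Σt^2·t^2 = 14755, Σt^2·t = 1637, Σt^2 = 199, Σt·t = 199, Σt = 23, Σ1 = 7.
For Mᵀy: Σt^2·y = 12018, Σt·y = 1298, Σy = 156.
Normal equations: [[14755, 1637, 199]; [1637, 199, 23]; [199, 23, 7]]·[c₂, c₁, c₀]ᵀ = [12018, 1298, 156]ᵀ.
Row-reducing yields c₂ = 13649/13029, c₁ = -8603/4343, c₀ = -12860/13029.

c₀ = -0.9870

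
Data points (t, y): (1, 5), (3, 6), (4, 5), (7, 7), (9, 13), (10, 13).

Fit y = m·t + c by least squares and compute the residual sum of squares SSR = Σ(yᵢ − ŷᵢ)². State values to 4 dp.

With design matrix X, XᵀX = [[256, 34]; [34, 6]] and Xᵀy = [339, 49]ᵀ.
Determinant 256·6 − 34² = 380.
m = (339·6 − 34·49)/380 = 92/95; c = (256·49 − 34·339)/380 = 509/190.
Residuals: 257/190, 79/190, -59/38, -467/190, 61/38, 121/190; SSR = 2553/190.

SSR = 13.4368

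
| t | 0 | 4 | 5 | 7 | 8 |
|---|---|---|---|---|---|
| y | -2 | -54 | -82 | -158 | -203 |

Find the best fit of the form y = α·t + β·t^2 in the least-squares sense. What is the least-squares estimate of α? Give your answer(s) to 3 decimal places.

α = -1.557

Forming AᵀA = [[154, 1044]; [1044, 7378]] and Aᵀy = [-3356, -23648]ᵀ gives AᵀA·[α, β]ᵀ = Aᵀy.
Δ = 154·7378 − 1044² = 46276.
α = ((-3356)·7378 − 1044·(-23648))/46276 = -18014/11569; β = (154·(-23648) − 1044·(-3356))/46276 = -34532/11569.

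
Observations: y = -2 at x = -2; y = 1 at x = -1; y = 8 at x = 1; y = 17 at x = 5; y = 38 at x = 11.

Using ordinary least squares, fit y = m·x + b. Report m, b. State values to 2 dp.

m = 3.02, b = 3.95

MᵀM·[m, b]ᵀ = Mᵀy reads: 152·m + 14·b = 514;  14·m + 5·b = 62.
(Σx·x = 152, Σx = 14, Σ1 = 5, Σx·y = 514, Σy = 62.)
Δ = 152·5 − 14² = 564.
m = (514·5 − 14·62)/564 = 851/282; b = (152·62 − 14·514)/564 = 557/141.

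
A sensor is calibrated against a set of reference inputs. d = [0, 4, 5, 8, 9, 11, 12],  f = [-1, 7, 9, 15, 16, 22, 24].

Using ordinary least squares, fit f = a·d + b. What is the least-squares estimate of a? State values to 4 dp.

a = 2.0648

Compute the Gram sums: Σd·d = 451, Σd = 49, Σ1 = 7.
Right-hand side: Σd·f = 867, Σf = 92.
So AᵀA·[a, b]ᵀ = Aᵀf: [[451, 49]; [49, 7]]·[a, b]ᵀ = [867, 92]ᵀ.
Δ = 451·7 − 49² = 756.
a = (867·7 − 49·92)/756 = 223/108; b = (451·92 − 49·867)/756 = -991/756.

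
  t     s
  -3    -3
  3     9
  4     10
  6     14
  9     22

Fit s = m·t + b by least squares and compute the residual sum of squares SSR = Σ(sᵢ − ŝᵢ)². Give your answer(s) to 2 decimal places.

SSR = 2.70

With design matrix M, MᵀM = [[151, 19]; [19, 5]] and Mᵀs = [358, 52]ᵀ.
Eliminating b: 5·(row 1) − 19·(row 2) gives 394·m = 5·358 − 19·52 = 802, so m = 401/197.
Then b = (52 − 19·(401/197))/5 = 525/197.
Residuals: 87/197, 45/197, -159/197, -173/197, 200/197; SSR = 532/197.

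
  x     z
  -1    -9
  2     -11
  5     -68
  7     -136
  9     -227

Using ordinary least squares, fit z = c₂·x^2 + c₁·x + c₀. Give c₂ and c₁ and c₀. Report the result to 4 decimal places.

Entries of MᵀM: Σx^2·x^2 = 9604, Σx^2·x = 1204, Σx^2 = 160, Σx·x = 160, Σx = 22, Σ1 = 5.
Right-hand side: Σx^2·z = -26804, Σx·z = -3348, Σz = -451.
MᵀM·[c₂, c₁, c₀]ᵀ = Mᵀz becomes [[9604, 1204, 160]; [1204, 160, 22]; [160, 22, 5]]·[c₂, c₁, c₀]ᵀ = [-26804, -3348, -451]ᵀ.
Solving the 3×3 system (Gaussian elimination) gives c₂ = -62569/20868, c₁ = 44761/20868, c₀ = -347/94.

c₂ = -2.9983, c₁ = 2.1450, c₀ = -3.6915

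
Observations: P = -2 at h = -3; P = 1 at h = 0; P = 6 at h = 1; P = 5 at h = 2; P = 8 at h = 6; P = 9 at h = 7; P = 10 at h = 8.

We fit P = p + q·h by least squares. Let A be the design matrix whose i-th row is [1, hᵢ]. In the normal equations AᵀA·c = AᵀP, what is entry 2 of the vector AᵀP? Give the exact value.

213

Entry 2 ↔ basis h, so (AᵀP)_{2} = Σᵢ (h)·Pᵢ = (-3)·(-2) + (0)·(1) + (1)·(6) + (2)·(5) + (6)·(8) + (7)·(9) + (8)·(10) = 213.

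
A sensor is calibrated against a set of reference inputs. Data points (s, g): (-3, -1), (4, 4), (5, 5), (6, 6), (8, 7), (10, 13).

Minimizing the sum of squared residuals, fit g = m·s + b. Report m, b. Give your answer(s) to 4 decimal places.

m = 0.9600, b = 0.8667

Forming MᵀM = [[250, 30]; [30, 6]] and Mᵀg = [266, 34]ᵀ gives MᵀM·[m, b]ᵀ = Mᵀg.
Eliminating b: 6·(row 1) − 30·(row 2) gives 600·m = 6·266 − 30·34 = 576, so m = 24/25.
Then b = (34 − 30·(24/25))/6 = 13/15.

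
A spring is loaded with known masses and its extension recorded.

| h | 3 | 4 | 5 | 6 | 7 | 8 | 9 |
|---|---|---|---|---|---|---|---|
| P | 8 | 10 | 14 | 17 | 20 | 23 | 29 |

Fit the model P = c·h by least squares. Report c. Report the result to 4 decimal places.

c = 2.9321

With design matrix M, MᵀM = [[280]] and MᵀP = [821]ᵀ.
Hence c = 821 / 280 ≈ 2.93214.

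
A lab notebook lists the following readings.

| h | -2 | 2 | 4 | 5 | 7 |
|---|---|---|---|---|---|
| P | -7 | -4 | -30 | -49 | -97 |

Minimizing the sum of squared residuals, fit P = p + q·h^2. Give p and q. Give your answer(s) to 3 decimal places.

p = 2.509, q = -2.036

Entries of MᵀM: Σ1 = 5, Σh^2 = 98, Σh^2·h^2 = 3314.
Moment sums: ΣP = -187, Σh^2·P = -6502.
Eliminating q: 3314·(row 1) − 98·(row 2) gives 6966·p = 3314·(-187) − 98·(-6502) = 17478, so p = 971/387.
Then q = ((-6502) − 98·(971/387))/3314 = -788/387.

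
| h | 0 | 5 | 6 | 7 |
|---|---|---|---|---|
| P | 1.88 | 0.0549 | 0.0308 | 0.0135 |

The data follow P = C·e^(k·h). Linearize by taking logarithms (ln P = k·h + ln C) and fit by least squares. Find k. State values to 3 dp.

k = -0.699

With ln Pᵢ as the transformed response and hᵢ as the regressor:
Σh = 18.0000, Σ(h)² = 110.0000, Σln P = -10.0563, Σh·ln P = -65.5281.
Equations: 110.0000·k + 18.0000·ln C = -65.5281;  18.0000·k + 4·ln C = -10.0563.
Slope k = (n·Σh·ln P − Σh·Σln P)/(n·Σ(h)² − (Σh)²) = (4·-65.5281 − 18.0000·-10.0563)/116.0000 = -0.69913; ln C = (Σln P − k·Σh)/n = 0.63203.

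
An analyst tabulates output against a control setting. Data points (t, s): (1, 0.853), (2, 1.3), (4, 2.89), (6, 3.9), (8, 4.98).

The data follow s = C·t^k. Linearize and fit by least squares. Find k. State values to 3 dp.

k = 0.880

Linearized form: ln s = k·ln t + ln C. From the 5 transformed points,
Sums: Σln t = 5.9506, Σ(ln t)² = 9.9367, Σln s = 4.1310, Σln t·ln s = 7.4300.
Normal system: [[9.9367, 5.9506]; [5.9506, 5]]·[k, ln C]ᵀ = [7.4300, 4.1310]ᵀ.
Δ = 9.9367·5 − (5.9506)² = 14.2736; k = (7.4300·5 − 5.9506·4.1310)/14.2736 = 0.88049, ln C = (9.9367·4.1310 − 5.9506·7.4300)/14.2736 = -0.22169.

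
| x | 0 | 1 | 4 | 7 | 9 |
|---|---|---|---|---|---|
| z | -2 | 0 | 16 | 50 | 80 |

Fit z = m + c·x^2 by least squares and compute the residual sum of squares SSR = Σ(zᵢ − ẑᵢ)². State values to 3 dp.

Setting ∂/∂m … = 0 gives: 5·m + 147·c = 144;  147·m + 9219·c = 9186.
(Σ1 = 5, Σx^2 = 147, Σx^2·x^2 = 9219, Σz = 144, Σx^2·z = 9186.)
Determinant 5·9219 − 147² = 24486.
m = (144·9219 − 147·9186)/24486 = -543/583; c = (5·9186 − 147·144)/24486 = 4127/4081.
Residuals: -623/583, -326/4081, 3065/4081, 804/583, -4006/4081; SSR = 18682/4081.

SSR = 4.578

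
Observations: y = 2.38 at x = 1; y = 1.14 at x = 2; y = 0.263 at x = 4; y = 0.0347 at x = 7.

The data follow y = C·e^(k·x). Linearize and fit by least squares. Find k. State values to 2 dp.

k = -0.70

Linearized form: ln y = k·x + ln C. From the 4 transformed points,
AᵀA = [[70.0000, 14.0000]; [14.0000, 4]], rhs = [-27.7404, -3.6985]ᵀ  (here Σx = 14.0000, Σ(x)² = 70.0000, Σln y = -3.6985, Σx·ln y = -27.7404).
Slope k = (n·Σx·ln y − Σx·Σln y)/(n·Σ(x)² − (Σx)²) = (4·-27.7404 − 14.0000·-3.6985)/84.0000 = -0.70455; ln C = (Σln y − k·Σx)/n = 1.54132.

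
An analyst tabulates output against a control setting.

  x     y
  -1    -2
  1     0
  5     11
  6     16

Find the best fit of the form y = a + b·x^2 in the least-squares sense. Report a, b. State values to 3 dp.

Compute the Gram sums: Σ1 = 4, Σx^2 = 63, Σx^2·x^2 = 1923.
Moment sums: Σy = 25, Σx^2·y = 849.
So AᵀA·[a, b]ᵀ = Aᵀy: [[4, 63]; [63, 1923]]·[a, b]ᵀ = [25, 849]ᵀ.
Determinant 4·1923 − 63² = 3723.
a = (25·1923 − 63·849)/3723 = -1804/1241; b = (4·849 − 63·25)/3723 = 607/1241.

a = -1.454, b = 0.489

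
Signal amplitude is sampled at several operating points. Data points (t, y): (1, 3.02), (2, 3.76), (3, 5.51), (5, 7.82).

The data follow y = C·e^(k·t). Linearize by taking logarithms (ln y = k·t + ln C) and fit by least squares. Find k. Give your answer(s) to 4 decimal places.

With ln yᵢ as the transformed response and tᵢ as the regressor:
Σt = 11.0000, Σ(t)² = 39.0000, Σln y = 6.1929, Σt·ln y = 19.1572.
Equations: 39.0000·k + 11.0000·ln C = 19.1572;  11.0000·k + 4·ln C = 6.1929.
Δ = 39.0000·4 − (11.0000)² = 35.0000; k = (19.1572·4 − 11.0000·6.1929)/35.0000 = 0.24305, ln C = (39.0000·6.1929 − 11.0000·19.1572)/35.0000 = 0.87985.

k = 0.2430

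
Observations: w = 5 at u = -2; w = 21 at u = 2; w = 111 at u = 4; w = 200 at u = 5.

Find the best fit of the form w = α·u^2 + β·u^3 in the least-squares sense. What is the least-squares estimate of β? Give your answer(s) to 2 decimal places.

β = 0.97

Sums needed: Σu^2·u^2 = 913, Σu^2·u^3 = 4149, Σu^3·u^3 = 19849.
Moment sums: Σu^2·w = 6880, Σu^3·w = 32232.
XᵀX·[α, β]ᵀ = Xᵀw becomes [[913, 4149]; [4149, 19849]]·[α, β]ᵀ = [6880, 32232]ᵀ.
Eliminating β: 19849·(row 1) − 4149·(row 2) gives 907936·α = 19849·6880 − 4149·32232 = 2830552, so α = 353819/113492.
Then β = (32232 − 4149·(353819/113492))/19849 = 110337/113492.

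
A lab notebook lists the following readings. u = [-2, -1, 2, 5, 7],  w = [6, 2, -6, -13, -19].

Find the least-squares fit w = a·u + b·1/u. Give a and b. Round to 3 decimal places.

The normal equations are: 83·a + 5·b = -224;  5·a + (3823/2450)·b = -466/35.
(Σu·u = 83, Σu·1/u = 5, Σ1/u·1/u = 3823/2450, Σu·w = -224, Σ1/u·w = -466/35.)
Δ = 83·(3823/2450) − 5² = 256059/2450.
a = ((-224)·(3823/2450) − 5·(-466/35))/(256059/2450) = -77028/28451; b = (83·(-466/35) − 5·(-224))/(256059/2450) = 4060/28451.

a = -2.707, b = 0.143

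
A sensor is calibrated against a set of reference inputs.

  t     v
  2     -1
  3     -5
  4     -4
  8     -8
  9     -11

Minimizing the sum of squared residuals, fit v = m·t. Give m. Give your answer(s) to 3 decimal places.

The normal system MᵀM·[m]ᵀ = Mᵀv is [[174]]·[m]ᵀ = [-196]ᵀ.
m = (-196)/174 = -1.12644.

m = -1.126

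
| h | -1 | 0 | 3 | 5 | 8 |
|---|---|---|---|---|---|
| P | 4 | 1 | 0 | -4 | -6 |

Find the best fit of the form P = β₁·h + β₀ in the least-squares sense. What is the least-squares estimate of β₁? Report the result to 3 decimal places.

β₁ = -1.056

The normal equations are: 99·β₁ + 15·β₀ = -72;  15·β₁ + 5·β₀ = -5.
(Σh·h = 99, Σh = 15, Σ1 = 5, Σh·P = -72, ΣP = -5.)
Determinant 99·5 − 15² = 270.
β₁ = ((-72)·5 − 15·(-5))/270 = -19/18; β₀ = (99·(-5) − 15·(-72))/270 = 13/6.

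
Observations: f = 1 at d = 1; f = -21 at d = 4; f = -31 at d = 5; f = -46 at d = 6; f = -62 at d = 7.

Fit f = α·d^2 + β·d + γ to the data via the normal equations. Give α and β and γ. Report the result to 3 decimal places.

α = -1.132, β = -1.416, γ = 3.471

From the data, Σd^2·d^2 = 4579, Σd^2·d = 749, Σd^2 = 127, Σd·d = 127, Σd = 23, Σ1 = 5.
Right-hand side: Σd^2·f = -5804, Σd·f = -948, Σf = -159.
Inverting the 3×3 Gram matrix, [α, β, γ]ᵀ = [-4327/3822, -5413/3822, 2211/637]ᵀ.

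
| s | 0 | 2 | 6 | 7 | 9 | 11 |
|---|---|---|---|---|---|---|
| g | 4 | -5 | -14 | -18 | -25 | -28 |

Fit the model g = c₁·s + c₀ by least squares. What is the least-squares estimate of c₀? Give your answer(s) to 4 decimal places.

c₀ = 2.5509

The normal equations are: 291·c₁ + 35·c₀ = -753;  35·c₁ + 6·c₀ = -86.
Δ = 291·6 − 35² = 521.
c₁ = ((-753)·6 − 35·(-86))/521 = -1508/521; c₀ = (291·(-86) − 35·(-753))/521 = 1329/521.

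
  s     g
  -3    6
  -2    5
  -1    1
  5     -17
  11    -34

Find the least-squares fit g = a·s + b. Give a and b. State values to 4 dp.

Sums needed: Σs·s = 160, Σs = 10, Σ1 = 5.
For Aᵀg: Σs·g = -488, Σg = -39.
So AᵀA·[a, b]ᵀ = Aᵀg: [[160, 10]; [10, 5]]·[a, b]ᵀ = [-488, -39]ᵀ.
Eliminating b: 5·(row 1) − 10·(row 2) gives 700·a = 5·(-488) − 10·(-39) = -2050, so a = -41/14.
Then b = ((-39) − 10·(-41/14))/5 = -68/35.

a = -2.9286, b = -1.9429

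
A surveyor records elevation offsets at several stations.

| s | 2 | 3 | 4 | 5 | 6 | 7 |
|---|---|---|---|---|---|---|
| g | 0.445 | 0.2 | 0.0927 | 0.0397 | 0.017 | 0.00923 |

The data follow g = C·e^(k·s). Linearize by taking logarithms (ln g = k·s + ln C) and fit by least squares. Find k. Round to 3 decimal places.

k = -0.789

With ln gᵢ as the transformed response and sᵢ as the regressor:
Σs = 27.0000, Σ(s)² = 139.0000, Σln g = -16.7837, Σs·ln g = -89.3376.
Normal system: [[139.0000, 27.0000]; [27.0000, 6]]·[k, ln C]ᵀ = [-89.3376, -16.7837]ᵀ.
Slope k = (n·Σs·ln g − Σs·Σln g)/(n·Σ(s)² − (Σs)²) = (6·-89.3376 − 27.0000·-16.7837)/105.0000 = -0.78918; ln C = (Σln g − k·Σs)/n = 0.75403.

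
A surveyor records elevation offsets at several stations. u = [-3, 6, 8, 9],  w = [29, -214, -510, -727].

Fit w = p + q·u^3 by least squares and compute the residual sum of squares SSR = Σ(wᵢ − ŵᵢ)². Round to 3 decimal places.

The normal equations are: 4·p + 1430·q = -1422;  1430·p + 840970·q = -838110.
Determinant 4·840970 − 1430² = 1318980.
p = ((-1422)·840970 − 1430·(-838110))/1318980 = 2; q = (4·(-838110) − 1430·(-1422))/1318980 = -1.
Residuals: 0, 0, 0, 0; SSR = 0.

SSR = 0.000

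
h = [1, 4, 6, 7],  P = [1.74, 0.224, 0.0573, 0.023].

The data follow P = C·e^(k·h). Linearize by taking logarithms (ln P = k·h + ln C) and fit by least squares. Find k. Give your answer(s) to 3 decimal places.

k = -0.710

Let Y = ln P. Fitting Y = k·h + ln C by least squares:
XᵀX = [[102.0000, 18.0000]; [18.0000, 4]], rhs = [-48.9931, -7.5739]ᵀ  (here Σh = 18.0000, Σ(h)² = 102.0000, Σln P = -7.5739, Σh·ln P = -48.9931).
Solving (det = 84.0000): k = -0.71002, ln C = 1.30160.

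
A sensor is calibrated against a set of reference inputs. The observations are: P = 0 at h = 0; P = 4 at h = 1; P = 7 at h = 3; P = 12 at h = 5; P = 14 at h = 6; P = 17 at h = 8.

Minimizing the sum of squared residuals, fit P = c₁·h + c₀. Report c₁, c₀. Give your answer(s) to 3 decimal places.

c₁ = 2.093, c₀ = 0.979

Forming XᵀX = [[135, 23]; [23, 6]] and XᵀP = [305, 54]ᵀ gives XᵀX·[c₁, c₀]ᵀ = XᵀP.
Eliminating c₀: 6·(row 1) − 23·(row 2) gives 281·c₁ = 6·305 − 23·54 = 588, so c₁ = 588/281.
Then c₀ = (54 − 23·(588/281))/6 = 275/281.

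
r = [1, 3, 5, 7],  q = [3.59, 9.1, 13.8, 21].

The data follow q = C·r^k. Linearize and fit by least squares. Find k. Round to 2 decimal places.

k = 0.89

With ln qᵢ as the transformed response and ln rᵢ as the regressor:
XᵀX = [[7.5838, 4.6540]; [4.6540, 4]], rhs = [12.5746, 9.1556]ᵀ  (here Σln r = 4.6540, Σ(ln r)² = 7.5838, Σln q = 9.1556, Σln r·ln q = 12.5746).
Solving (det = 8.6759): k = 0.88622, ln C = 1.25780.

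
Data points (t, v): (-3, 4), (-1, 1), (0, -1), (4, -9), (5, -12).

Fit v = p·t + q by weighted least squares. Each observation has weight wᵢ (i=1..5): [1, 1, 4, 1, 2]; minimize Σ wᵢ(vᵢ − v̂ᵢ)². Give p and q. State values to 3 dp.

p = -2.057, q = -1.271

Entries of MᵀWM: Σwᵢ·t·t = 76, Σwᵢ·t = 10, Σwᵢ·1 = 9.
Right-hand side: Σwᵢ·t·v = -169, Σwᵢ·v = -32.
So MᵀWM·[p, q]ᵀ = MᵀWv: [[76, 10]; [10, 9]]·[p, q]ᵀ = [-169, -32]ᵀ.
Δ = 76·9 − 10² = 584.
p = ((-169)·9 − 10·(-32))/584 = -1201/584; q = (76·(-32) − 10·(-169))/584 = -371/292.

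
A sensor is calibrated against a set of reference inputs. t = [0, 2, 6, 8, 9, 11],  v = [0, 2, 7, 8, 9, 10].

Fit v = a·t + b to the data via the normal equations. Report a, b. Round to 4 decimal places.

Sums needed: Σt·t = 306, Σt = 36, Σ1 = 6.
Moment sums: Σt·v = 301, Σv = 36.
Eliminating b: 6·(row 1) − 36·(row 2) gives 540·a = 6·301 − 36·36 = 510, so a = 17/18.
Then b = (36 − 36·(17/18))/6 = 1/3.

a = 0.9444, b = 0.3333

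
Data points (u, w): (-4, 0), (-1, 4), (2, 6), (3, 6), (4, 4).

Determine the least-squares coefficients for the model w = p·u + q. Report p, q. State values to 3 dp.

Normal-equation sums: Σu·u = 46, Σu = 4, Σ1 = 5.
And Σu·w = 42, Σw = 20.
MᵀM·[p, q]ᵀ = Mᵀw becomes [[46, 4]; [4, 5]]·[p, q]ᵀ = [42, 20]ᵀ.
Δ = 46·5 − 4² = 214.
p = (42·5 − 4·20)/214 = 65/107; q = (46·20 − 4·42)/214 = 376/107.

p = 0.607, q = 3.514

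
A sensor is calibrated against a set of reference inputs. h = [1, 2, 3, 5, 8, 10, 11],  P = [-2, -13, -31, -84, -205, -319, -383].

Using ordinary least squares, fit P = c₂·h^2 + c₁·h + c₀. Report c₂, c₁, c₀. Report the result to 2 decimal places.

Compute the Gram sums: Σh^2·h^2 = 29460, Σh^2·h = 3004, Σh^2 = 324, Σh·h = 324, Σh = 40, Σ1 = 7.
Right-hand side: Σh^2·P = -93796, Σh·P = -9584, ΣP = -1037.
Solving the 3×3 system (Gaussian elimination) gives c₂ = -16841/5666, c₁ = -13805/5666, c₀ = 9503/2833.

c₂ = -2.97, c₁ = -2.44, c₀ = 3.35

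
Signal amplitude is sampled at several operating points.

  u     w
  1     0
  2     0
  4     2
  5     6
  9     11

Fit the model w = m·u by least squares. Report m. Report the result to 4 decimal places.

m = 1.0787

Setting ∂/∂m … = 0 gives: 127·m = 137.
(Σu·u = 127, Σu·w = 137.)
Hence m = 137 / 127 ≈ 1.07874.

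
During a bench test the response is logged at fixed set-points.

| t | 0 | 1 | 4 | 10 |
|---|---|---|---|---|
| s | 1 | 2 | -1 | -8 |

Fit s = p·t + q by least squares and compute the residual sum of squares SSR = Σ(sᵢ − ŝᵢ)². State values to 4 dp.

SSR = 2.7243

From the data, Σt·t = 117, Σt = 15, Σ1 = 4.
Right-hand side: Σt·s = -82, Σs = -6.
Determinant 117·4 − 15² = 243.
p = ((-82)·4 − 15·(-6))/243 = -238/243; q = (117·(-6) − 15·(-82))/243 = 176/81.
Residuals: -95/81, 196/243, 181/243, -92/243; SSR = 662/243.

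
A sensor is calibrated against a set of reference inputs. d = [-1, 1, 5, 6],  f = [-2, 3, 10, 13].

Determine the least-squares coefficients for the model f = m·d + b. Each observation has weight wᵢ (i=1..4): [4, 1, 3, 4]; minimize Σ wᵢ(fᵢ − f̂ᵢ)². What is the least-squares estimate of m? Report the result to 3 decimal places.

m = 2.086

Entries of AᵀWA: Σwᵢ·d·d = 224, Σwᵢ·d = 36, Σwᵢ·1 = 12.
Moment sums: Σwᵢ·d·f = 473, Σwᵢ·f = 77.
Normal equations: [[224, 36]; [36, 12]]·[m, b]ᵀ = [473, 77]ᵀ.
Eliminating b: 12·(row 1) − 36·(row 2) gives 1392·m = 12·473 − 36·77 = 2904, so m = 121/58.
Then b = (77 − 36·(121/58))/12 = 55/348.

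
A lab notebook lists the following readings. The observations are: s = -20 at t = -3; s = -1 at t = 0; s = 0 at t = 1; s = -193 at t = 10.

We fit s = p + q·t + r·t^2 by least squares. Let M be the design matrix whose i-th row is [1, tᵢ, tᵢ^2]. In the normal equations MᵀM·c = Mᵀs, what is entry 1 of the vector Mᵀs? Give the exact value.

-214

Entry 1 ↔ basis 1, so (Mᵀs)_{1} = Σᵢ sᵢ = (1)·(-20) + (1)·(-1) + (1)·(0) + (1)·(-193) = -214.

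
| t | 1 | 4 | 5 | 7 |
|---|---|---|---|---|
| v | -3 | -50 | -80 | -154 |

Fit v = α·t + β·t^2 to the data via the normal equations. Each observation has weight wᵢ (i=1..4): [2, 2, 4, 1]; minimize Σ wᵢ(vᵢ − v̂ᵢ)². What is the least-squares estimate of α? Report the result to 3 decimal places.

α = -0.248

Sums needed: Σwᵢ·t·t = 183, Σwᵢ·t·t^2 = 973, Σwᵢ·t^2·t^2 = 5415.
And Σwᵢ·t·v = -3084, Σwᵢ·t^2·v = -17152.
Δ = 183·5415 − 973² = 44216.
α = ((-3084)·5415 − 973·(-17152))/44216 = -2741/11054; β = (183·(-17152) − 973·(-3084))/44216 = -34521/11054.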